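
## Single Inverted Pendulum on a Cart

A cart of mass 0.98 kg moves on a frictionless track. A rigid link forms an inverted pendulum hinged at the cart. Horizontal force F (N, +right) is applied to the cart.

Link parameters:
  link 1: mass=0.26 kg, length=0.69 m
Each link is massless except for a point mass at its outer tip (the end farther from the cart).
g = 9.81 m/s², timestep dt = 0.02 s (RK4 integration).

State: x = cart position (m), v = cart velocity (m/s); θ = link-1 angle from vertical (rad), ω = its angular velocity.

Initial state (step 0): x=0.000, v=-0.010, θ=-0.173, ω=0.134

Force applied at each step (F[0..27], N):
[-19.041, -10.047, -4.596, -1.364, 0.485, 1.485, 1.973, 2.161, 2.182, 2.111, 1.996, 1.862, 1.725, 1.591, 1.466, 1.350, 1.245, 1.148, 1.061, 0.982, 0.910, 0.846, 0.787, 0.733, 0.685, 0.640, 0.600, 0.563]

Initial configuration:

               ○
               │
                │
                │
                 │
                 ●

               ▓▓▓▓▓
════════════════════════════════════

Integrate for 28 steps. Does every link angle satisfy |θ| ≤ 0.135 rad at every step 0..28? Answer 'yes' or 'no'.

Answer: no

Derivation:
apply F[0]=-19.041 → step 1: x=-0.004, v=-0.387, θ=-0.165, ω=0.625
apply F[1]=-10.047 → step 2: x=-0.014, v=-0.583, θ=-0.151, ω=0.860
apply F[2]=-4.596 → step 3: x=-0.026, v=-0.670, θ=-0.133, ω=0.944
apply F[3]=-1.364 → step 4: x=-0.040, v=-0.691, θ=-0.114, ω=0.941
apply F[4]=+0.485 → step 5: x=-0.053, v=-0.676, θ=-0.095, ω=0.889
apply F[5]=+1.485 → step 6: x=-0.067, v=-0.642, θ=-0.078, ω=0.815
apply F[6]=+1.973 → step 7: x=-0.079, v=-0.598, θ=-0.063, ω=0.732
apply F[7]=+2.161 → step 8: x=-0.091, v=-0.551, θ=-0.049, ω=0.648
apply F[8]=+2.182 → step 9: x=-0.101, v=-0.505, θ=-0.037, ω=0.568
apply F[9]=+2.111 → step 10: x=-0.111, v=-0.460, θ=-0.026, ω=0.494
apply F[10]=+1.996 → step 11: x=-0.120, v=-0.418, θ=-0.017, ω=0.428
apply F[11]=+1.862 → step 12: x=-0.128, v=-0.380, θ=-0.009, ω=0.368
apply F[12]=+1.725 → step 13: x=-0.135, v=-0.344, θ=-0.002, ω=0.315
apply F[13]=+1.591 → step 14: x=-0.141, v=-0.312, θ=0.003, ω=0.268
apply F[14]=+1.466 → step 15: x=-0.147, v=-0.282, θ=0.008, ω=0.227
apply F[15]=+1.350 → step 16: x=-0.153, v=-0.255, θ=0.013, ω=0.191
apply F[16]=+1.245 → step 17: x=-0.157, v=-0.230, θ=0.016, ω=0.159
apply F[17]=+1.148 → step 18: x=-0.162, v=-0.208, θ=0.019, ω=0.131
apply F[18]=+1.061 → step 19: x=-0.166, v=-0.187, θ=0.021, ω=0.107
apply F[19]=+0.982 → step 20: x=-0.169, v=-0.168, θ=0.023, ω=0.086
apply F[20]=+0.910 → step 21: x=-0.173, v=-0.151, θ=0.025, ω=0.068
apply F[21]=+0.846 → step 22: x=-0.175, v=-0.135, θ=0.026, ω=0.052
apply F[22]=+0.787 → step 23: x=-0.178, v=-0.120, θ=0.027, ω=0.038
apply F[23]=+0.733 → step 24: x=-0.180, v=-0.107, θ=0.028, ω=0.027
apply F[24]=+0.685 → step 25: x=-0.182, v=-0.094, θ=0.028, ω=0.016
apply F[25]=+0.640 → step 26: x=-0.184, v=-0.083, θ=0.028, ω=0.008
apply F[26]=+0.600 → step 27: x=-0.186, v=-0.072, θ=0.028, ω=-0.000
apply F[27]=+0.563 → step 28: x=-0.187, v=-0.062, θ=0.028, ω=-0.007
Max |angle| over trajectory = 0.173 rad; bound = 0.135 → exceeded.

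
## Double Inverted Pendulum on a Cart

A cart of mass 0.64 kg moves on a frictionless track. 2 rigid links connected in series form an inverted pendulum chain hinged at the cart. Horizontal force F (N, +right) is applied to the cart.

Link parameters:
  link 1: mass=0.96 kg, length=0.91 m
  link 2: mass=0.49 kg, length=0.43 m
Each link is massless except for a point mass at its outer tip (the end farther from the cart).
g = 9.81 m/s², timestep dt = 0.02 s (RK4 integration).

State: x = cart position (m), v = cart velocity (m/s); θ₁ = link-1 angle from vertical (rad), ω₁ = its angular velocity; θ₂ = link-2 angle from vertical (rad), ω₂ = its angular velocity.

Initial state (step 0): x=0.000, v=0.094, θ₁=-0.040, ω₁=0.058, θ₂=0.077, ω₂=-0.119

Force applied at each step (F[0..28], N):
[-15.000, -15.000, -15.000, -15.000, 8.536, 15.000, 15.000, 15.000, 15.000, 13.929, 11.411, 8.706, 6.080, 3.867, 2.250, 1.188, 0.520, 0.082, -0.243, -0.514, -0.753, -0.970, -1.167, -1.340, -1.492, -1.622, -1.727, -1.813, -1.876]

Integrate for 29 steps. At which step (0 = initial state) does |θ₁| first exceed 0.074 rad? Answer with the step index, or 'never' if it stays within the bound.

Answer: 5

Derivation:
apply F[0]=-15.000 → step 1: x=-0.003, v=-0.357, θ₁=-0.034, ω₁=0.532, θ₂=0.075, ω₂=-0.035
apply F[1]=-15.000 → step 2: x=-0.014, v=-0.813, θ₁=-0.019, ω₁=1.016, θ₂=0.076, ω₂=0.035
apply F[2]=-15.000 → step 3: x=-0.035, v=-1.279, θ₁=0.007, ω₁=1.519, θ₂=0.077, ω₂=0.085
apply F[3]=-15.000 → step 4: x=-0.066, v=-1.754, θ₁=0.042, ω₁=2.042, θ₂=0.079, ω₂=0.110
apply F[4]=+8.536 → step 5: x=-0.098, v=-1.508, θ₁=0.080, ω₁=1.783, θ₂=0.081, ω₂=0.118
apply F[5]=+15.000 → step 6: x=-0.124, v=-1.082, θ₁=0.112, ω₁=1.339, θ₂=0.083, ω₂=0.108
apply F[6]=+15.000 → step 7: x=-0.142, v=-0.675, θ₁=0.134, ω₁=0.927, θ₂=0.085, ω₂=0.078
apply F[7]=+15.000 → step 8: x=-0.151, v=-0.283, θ₁=0.149, ω₁=0.539, θ₂=0.086, ω₂=0.030
apply F[8]=+15.000 → step 9: x=-0.153, v=0.100, θ₁=0.156, ω₁=0.165, θ₂=0.086, ω₂=-0.028
apply F[9]=+13.929 → step 10: x=-0.147, v=0.448, θ₁=0.156, ω₁=-0.169, θ₂=0.085, ω₂=-0.089
apply F[10]=+11.411 → step 11: x=-0.136, v=0.724, θ₁=0.150, ω₁=-0.427, θ₂=0.083, ω₂=-0.146
apply F[11]=+8.706 → step 12: x=-0.119, v=0.924, θ₁=0.140, ω₁=-0.606, θ₂=0.079, ω₂=-0.195
apply F[12]=+6.080 → step 13: x=-0.099, v=1.053, θ₁=0.126, ω₁=-0.711, θ₂=0.075, ω₂=-0.234
apply F[13]=+3.867 → step 14: x=-0.078, v=1.122, θ₁=0.112, ω₁=-0.756, θ₂=0.070, ω₂=-0.266
apply F[14]=+2.250 → step 15: x=-0.055, v=1.148, θ₁=0.097, ω₁=-0.758, θ₂=0.065, ω₂=-0.290
apply F[15]=+1.188 → step 16: x=-0.032, v=1.148, θ₁=0.082, ω₁=-0.736, θ₂=0.059, ω₂=-0.308
apply F[16]=+0.520 → step 17: x=-0.009, v=1.133, θ₁=0.067, ω₁=-0.702, θ₂=0.052, ω₂=-0.320
apply F[17]=+0.082 → step 18: x=0.013, v=1.110, θ₁=0.054, ω₁=-0.662, θ₂=0.046, ω₂=-0.328
apply F[18]=-0.243 → step 19: x=0.035, v=1.083, θ₁=0.041, ω₁=-0.621, θ₂=0.039, ω₂=-0.331
apply F[19]=-0.514 → step 20: x=0.056, v=1.052, θ₁=0.029, ω₁=-0.580, θ₂=0.033, ω₂=-0.330
apply F[20]=-0.753 → step 21: x=0.077, v=1.018, θ₁=0.018, ω₁=-0.539, θ₂=0.026, ω₂=-0.326
apply F[21]=-0.970 → step 22: x=0.097, v=0.983, θ₁=0.007, ω₁=-0.498, θ₂=0.020, ω₂=-0.319
apply F[22]=-1.167 → step 23: x=0.116, v=0.945, θ₁=-0.002, ω₁=-0.457, θ₂=0.013, ω₂=-0.310
apply F[23]=-1.340 → step 24: x=0.135, v=0.906, θ₁=-0.011, ω₁=-0.418, θ₂=0.007, ω₂=-0.299
apply F[24]=-1.492 → step 25: x=0.153, v=0.866, θ₁=-0.019, ω₁=-0.379, θ₂=0.001, ω₂=-0.286
apply F[25]=-1.622 → step 26: x=0.170, v=0.825, θ₁=-0.026, ω₁=-0.341, θ₂=-0.004, ω₂=-0.272
apply F[26]=-1.727 → step 27: x=0.186, v=0.784, θ₁=-0.032, ω₁=-0.305, θ₂=-0.010, ω₂=-0.256
apply F[27]=-1.813 → step 28: x=0.201, v=0.743, θ₁=-0.038, ω₁=-0.270, θ₂=-0.015, ω₂=-0.240
apply F[28]=-1.876 → step 29: x=0.215, v=0.703, θ₁=-0.043, ω₁=-0.237, θ₂=-0.019, ω₂=-0.224
|θ₁| = 0.080 > 0.074 first at step 5.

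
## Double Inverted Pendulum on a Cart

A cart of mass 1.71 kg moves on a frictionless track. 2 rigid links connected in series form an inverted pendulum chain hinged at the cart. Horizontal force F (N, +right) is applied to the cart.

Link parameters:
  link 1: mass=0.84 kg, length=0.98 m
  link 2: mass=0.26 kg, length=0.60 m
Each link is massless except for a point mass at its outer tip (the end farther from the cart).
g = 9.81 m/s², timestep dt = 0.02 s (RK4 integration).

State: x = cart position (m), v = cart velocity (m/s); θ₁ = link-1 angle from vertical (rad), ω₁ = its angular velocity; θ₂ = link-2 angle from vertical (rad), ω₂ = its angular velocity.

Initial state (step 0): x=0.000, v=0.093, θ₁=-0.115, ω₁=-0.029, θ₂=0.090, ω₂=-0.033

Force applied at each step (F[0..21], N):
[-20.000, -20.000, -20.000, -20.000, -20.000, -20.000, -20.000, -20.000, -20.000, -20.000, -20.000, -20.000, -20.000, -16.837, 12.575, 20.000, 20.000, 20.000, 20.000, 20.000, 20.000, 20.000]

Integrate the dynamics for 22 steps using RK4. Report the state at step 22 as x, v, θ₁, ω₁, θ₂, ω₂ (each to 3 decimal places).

apply F[0]=-20.000 → step 1: x=-0.000, v=-0.125, θ₁=-0.114, ω₁=0.155, θ₂=0.090, ω₂=0.063
apply F[1]=-20.000 → step 2: x=-0.005, v=-0.343, θ₁=-0.109, ω₁=0.341, θ₂=0.093, ω₂=0.158
apply F[2]=-20.000 → step 3: x=-0.014, v=-0.563, θ₁=-0.100, ω₁=0.530, θ₂=0.097, ω₂=0.249
apply F[3]=-20.000 → step 4: x=-0.028, v=-0.785, θ₁=-0.088, ω₁=0.724, θ₂=0.102, ω₂=0.336
apply F[4]=-20.000 → step 5: x=-0.045, v=-1.008, θ₁=-0.071, ω₁=0.925, θ₂=0.110, ω₂=0.415
apply F[5]=-20.000 → step 6: x=-0.068, v=-1.235, θ₁=-0.050, ω₁=1.133, θ₂=0.119, ω₂=0.486
apply F[6]=-20.000 → step 7: x=-0.095, v=-1.465, θ₁=-0.026, ω₁=1.351, θ₂=0.129, ω₂=0.547
apply F[7]=-20.000 → step 8: x=-0.126, v=-1.697, θ₁=0.004, ω₁=1.579, θ₂=0.141, ω₂=0.597
apply F[8]=-20.000 → step 9: x=-0.163, v=-1.933, θ₁=0.038, ω₁=1.819, θ₂=0.153, ω₂=0.633
apply F[9]=-20.000 → step 10: x=-0.204, v=-2.171, θ₁=0.076, ω₁=2.069, θ₂=0.166, ω₂=0.658
apply F[10]=-20.000 → step 11: x=-0.250, v=-2.409, θ₁=0.120, ω₁=2.329, θ₂=0.179, ω₂=0.670
apply F[11]=-20.000 → step 12: x=-0.300, v=-2.647, θ₁=0.170, ω₁=2.597, θ₂=0.193, ω₂=0.674
apply F[12]=-20.000 → step 13: x=-0.355, v=-2.880, θ₁=0.224, ω₁=2.870, θ₂=0.206, ω₂=0.674
apply F[13]=-16.837 → step 14: x=-0.415, v=-3.072, θ₁=0.284, ω₁=3.109, θ₂=0.220, ω₂=0.678
apply F[14]=+12.575 → step 15: x=-0.475, v=-2.933, θ₁=0.346, ω₁=3.037, θ₂=0.233, ω₂=0.669
apply F[15]=+20.000 → step 16: x=-0.532, v=-2.720, θ₁=0.405, ω₁=2.911, θ₂=0.246, ω₂=0.644
apply F[16]=+20.000 → step 17: x=-0.584, v=-2.513, θ₁=0.462, ω₁=2.810, θ₂=0.259, ω₂=0.603
apply F[17]=+20.000 → step 18: x=-0.632, v=-2.314, θ₁=0.518, ω₁=2.733, θ₂=0.270, ω₂=0.548
apply F[18]=+20.000 → step 19: x=-0.676, v=-2.121, θ₁=0.572, ω₁=2.677, θ₂=0.281, ω₂=0.477
apply F[19]=+20.000 → step 20: x=-0.717, v=-1.932, θ₁=0.625, ω₁=2.642, θ₂=0.289, ω₂=0.393
apply F[20]=+20.000 → step 21: x=-0.754, v=-1.748, θ₁=0.677, ω₁=2.627, θ₂=0.296, ω₂=0.296
apply F[21]=+20.000 → step 22: x=-0.787, v=-1.566, θ₁=0.730, ω₁=2.629, θ₂=0.301, ω₂=0.188

Answer: x=-0.787, v=-1.566, θ₁=0.730, ω₁=2.629, θ₂=0.301, ω₂=0.188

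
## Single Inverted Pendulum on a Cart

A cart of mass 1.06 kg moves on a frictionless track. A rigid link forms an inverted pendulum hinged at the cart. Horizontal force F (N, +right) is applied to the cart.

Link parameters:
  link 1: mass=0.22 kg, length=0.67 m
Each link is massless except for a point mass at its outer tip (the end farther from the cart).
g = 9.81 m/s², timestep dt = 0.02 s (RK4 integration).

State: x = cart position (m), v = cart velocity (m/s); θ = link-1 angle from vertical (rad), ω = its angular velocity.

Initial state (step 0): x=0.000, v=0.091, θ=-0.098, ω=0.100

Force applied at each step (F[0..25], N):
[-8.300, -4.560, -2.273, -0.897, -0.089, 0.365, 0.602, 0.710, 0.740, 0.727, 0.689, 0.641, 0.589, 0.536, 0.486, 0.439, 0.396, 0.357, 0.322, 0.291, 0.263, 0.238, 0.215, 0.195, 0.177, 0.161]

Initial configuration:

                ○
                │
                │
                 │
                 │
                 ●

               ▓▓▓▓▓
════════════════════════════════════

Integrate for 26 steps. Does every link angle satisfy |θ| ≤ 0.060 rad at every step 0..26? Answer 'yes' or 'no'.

Answer: no

Derivation:
apply F[0]=-8.300 → step 1: x=0.000, v=-0.061, θ=-0.094, ω=0.298
apply F[1]=-4.560 → step 2: x=-0.002, v=-0.144, θ=-0.087, ω=0.394
apply F[2]=-2.273 → step 3: x=-0.005, v=-0.183, θ=-0.079, ω=0.428
apply F[3]=-0.897 → step 4: x=-0.009, v=-0.197, θ=-0.070, ω=0.427
apply F[4]=-0.089 → step 5: x=-0.013, v=-0.196, θ=-0.062, ω=0.407
apply F[5]=+0.365 → step 6: x=-0.017, v=-0.187, θ=-0.054, ω=0.376
apply F[6]=+0.602 → step 7: x=-0.020, v=-0.174, θ=-0.047, ω=0.341
apply F[7]=+0.710 → step 8: x=-0.024, v=-0.158, θ=-0.041, ω=0.306
apply F[8]=+0.740 → step 9: x=-0.027, v=-0.143, θ=-0.035, ω=0.272
apply F[9]=+0.727 → step 10: x=-0.029, v=-0.128, θ=-0.030, ω=0.240
apply F[10]=+0.689 → step 11: x=-0.032, v=-0.114, θ=-0.025, ω=0.211
apply F[11]=+0.641 → step 12: x=-0.034, v=-0.101, θ=-0.021, ω=0.185
apply F[12]=+0.589 → step 13: x=-0.036, v=-0.089, θ=-0.018, ω=0.161
apply F[13]=+0.536 → step 14: x=-0.037, v=-0.078, θ=-0.015, ω=0.140
apply F[14]=+0.486 → step 15: x=-0.039, v=-0.068, θ=-0.012, ω=0.122
apply F[15]=+0.439 → step 16: x=-0.040, v=-0.060, θ=-0.010, ω=0.106
apply F[16]=+0.396 → step 17: x=-0.041, v=-0.052, θ=-0.008, ω=0.091
apply F[17]=+0.357 → step 18: x=-0.042, v=-0.045, θ=-0.006, ω=0.079
apply F[18]=+0.322 → step 19: x=-0.043, v=-0.038, θ=-0.005, ω=0.068
apply F[19]=+0.291 → step 20: x=-0.044, v=-0.033, θ=-0.003, ω=0.058
apply F[20]=+0.263 → step 21: x=-0.044, v=-0.028, θ=-0.002, ω=0.050
apply F[21]=+0.238 → step 22: x=-0.045, v=-0.023, θ=-0.001, ω=0.042
apply F[22]=+0.215 → step 23: x=-0.045, v=-0.019, θ=-0.001, ω=0.036
apply F[23]=+0.195 → step 24: x=-0.046, v=-0.015, θ=-0.000, ω=0.030
apply F[24]=+0.177 → step 25: x=-0.046, v=-0.012, θ=0.001, ω=0.025
apply F[25]=+0.161 → step 26: x=-0.046, v=-0.009, θ=0.001, ω=0.021
Max |angle| over trajectory = 0.098 rad; bound = 0.060 → exceeded.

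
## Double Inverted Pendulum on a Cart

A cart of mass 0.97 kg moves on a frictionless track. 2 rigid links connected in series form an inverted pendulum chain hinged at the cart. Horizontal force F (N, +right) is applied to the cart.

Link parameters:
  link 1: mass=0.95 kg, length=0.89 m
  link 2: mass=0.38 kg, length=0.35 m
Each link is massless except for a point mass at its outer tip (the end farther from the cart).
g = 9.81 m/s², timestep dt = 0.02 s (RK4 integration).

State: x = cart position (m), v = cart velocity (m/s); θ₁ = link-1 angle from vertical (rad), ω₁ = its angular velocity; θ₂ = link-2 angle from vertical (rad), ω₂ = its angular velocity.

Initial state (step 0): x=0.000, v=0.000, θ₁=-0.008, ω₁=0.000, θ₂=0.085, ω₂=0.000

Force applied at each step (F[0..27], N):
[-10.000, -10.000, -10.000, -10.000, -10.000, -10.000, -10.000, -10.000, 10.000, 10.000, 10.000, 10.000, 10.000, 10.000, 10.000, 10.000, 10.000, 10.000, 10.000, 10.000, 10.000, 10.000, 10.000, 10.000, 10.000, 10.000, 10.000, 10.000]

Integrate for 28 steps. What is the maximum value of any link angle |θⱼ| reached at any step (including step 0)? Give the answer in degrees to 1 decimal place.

apply F[0]=-10.000 → step 1: x=-0.002, v=-0.204, θ₁=-0.006, ω₁=0.220, θ₂=0.086, ω₂=0.073
apply F[1]=-10.000 → step 2: x=-0.008, v=-0.410, θ₁=0.001, ω₁=0.442, θ₂=0.088, ω₂=0.142
apply F[2]=-10.000 → step 3: x=-0.018, v=-0.617, θ₁=0.012, ω₁=0.670, θ₂=0.091, ω₂=0.205
apply F[3]=-10.000 → step 4: x=-0.033, v=-0.828, θ₁=0.028, ω₁=0.905, θ₂=0.096, ω₂=0.259
apply F[4]=-10.000 → step 5: x=-0.052, v=-1.043, θ₁=0.048, ω₁=1.150, θ₂=0.102, ω₂=0.300
apply F[5]=-10.000 → step 6: x=-0.075, v=-1.262, θ₁=0.074, ω₁=1.406, θ₂=0.108, ω₂=0.327
apply F[6]=-10.000 → step 7: x=-0.102, v=-1.484, θ₁=0.104, ω₁=1.673, θ₂=0.115, ω₂=0.340
apply F[7]=-10.000 → step 8: x=-0.134, v=-1.709, θ₁=0.141, ω₁=1.950, θ₂=0.121, ω₂=0.338
apply F[8]=+10.000 → step 9: x=-0.166, v=-1.537, θ₁=0.178, ω₁=1.797, θ₂=0.128, ω₂=0.316
apply F[9]=+10.000 → step 10: x=-0.196, v=-1.376, θ₁=0.213, ω₁=1.667, θ₂=0.134, ω₂=0.272
apply F[10]=+10.000 → step 11: x=-0.222, v=-1.225, θ₁=0.245, ω₁=1.560, θ₂=0.139, ω₂=0.206
apply F[11]=+10.000 → step 12: x=-0.245, v=-1.084, θ₁=0.275, ω₁=1.473, θ₂=0.142, ω₂=0.118
apply F[12]=+10.000 → step 13: x=-0.265, v=-0.951, θ₁=0.304, ω₁=1.405, θ₂=0.143, ω₂=0.008
apply F[13]=+10.000 → step 14: x=-0.283, v=-0.826, θ₁=0.332, ω₁=1.355, θ₂=0.142, ω₂=-0.124
apply F[14]=+10.000 → step 15: x=-0.298, v=-0.708, θ₁=0.358, ω₁=1.322, θ₂=0.138, ω₂=-0.278
apply F[15]=+10.000 → step 16: x=-0.311, v=-0.596, θ₁=0.385, ω₁=1.303, θ₂=0.131, ω₂=-0.454
apply F[16]=+10.000 → step 17: x=-0.322, v=-0.488, θ₁=0.411, ω₁=1.299, θ₂=0.120, ω₂=-0.654
apply F[17]=+10.000 → step 18: x=-0.331, v=-0.385, θ₁=0.437, ω₁=1.307, θ₂=0.105, ω₂=-0.878
apply F[18]=+10.000 → step 19: x=-0.337, v=-0.286, θ₁=0.463, ω₁=1.328, θ₂=0.085, ω₂=-1.126
apply F[19]=+10.000 → step 20: x=-0.342, v=-0.188, θ₁=0.490, ω₁=1.358, θ₂=0.059, ω₂=-1.399
apply F[20]=+10.000 → step 21: x=-0.345, v=-0.093, θ₁=0.517, ω₁=1.398, θ₂=0.028, ω₂=-1.694
apply F[21]=+10.000 → step 22: x=-0.346, v=0.003, θ₁=0.546, ω₁=1.444, θ₂=-0.009, ω₂=-2.012
apply F[22]=+10.000 → step 23: x=-0.345, v=0.098, θ₁=0.575, ω₁=1.496, θ₂=-0.052, ω₂=-2.350
apply F[23]=+10.000 → step 24: x=-0.342, v=0.195, θ₁=0.606, ω₁=1.551, θ₂=-0.103, ω₂=-2.705
apply F[24]=+10.000 → step 25: x=-0.337, v=0.293, θ₁=0.637, ω₁=1.607, θ₂=-0.160, ω₂=-3.073
apply F[25]=+10.000 → step 26: x=-0.330, v=0.394, θ₁=0.670, ω₁=1.661, θ₂=-0.226, ω₂=-3.453
apply F[26]=+10.000 → step 27: x=-0.321, v=0.496, θ₁=0.704, ω₁=1.713, θ₂=-0.299, ω₂=-3.840
apply F[27]=+10.000 → step 28: x=-0.310, v=0.601, θ₁=0.738, ω₁=1.760, θ₂=-0.379, ω₂=-4.232
Max |angle| over trajectory = 0.738 rad = 42.3°.

Answer: 42.3°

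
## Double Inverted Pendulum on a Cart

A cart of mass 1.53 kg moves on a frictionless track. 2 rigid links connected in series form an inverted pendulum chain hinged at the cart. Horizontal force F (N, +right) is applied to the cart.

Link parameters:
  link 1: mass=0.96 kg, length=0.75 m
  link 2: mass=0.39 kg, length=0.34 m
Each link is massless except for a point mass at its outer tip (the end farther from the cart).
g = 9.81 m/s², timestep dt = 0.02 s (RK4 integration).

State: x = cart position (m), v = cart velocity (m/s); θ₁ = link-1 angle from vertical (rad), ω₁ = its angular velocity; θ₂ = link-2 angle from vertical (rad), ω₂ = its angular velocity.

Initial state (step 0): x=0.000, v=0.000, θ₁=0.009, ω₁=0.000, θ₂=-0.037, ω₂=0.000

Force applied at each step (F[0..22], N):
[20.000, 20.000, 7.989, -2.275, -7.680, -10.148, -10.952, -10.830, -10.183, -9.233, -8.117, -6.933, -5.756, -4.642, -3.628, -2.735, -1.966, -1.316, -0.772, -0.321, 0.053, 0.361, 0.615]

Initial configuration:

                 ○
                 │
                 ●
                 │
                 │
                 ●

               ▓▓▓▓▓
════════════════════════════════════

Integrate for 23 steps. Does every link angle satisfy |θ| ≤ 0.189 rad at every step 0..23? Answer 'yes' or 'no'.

apply F[0]=+20.000 → step 1: x=0.003, v=0.260, θ₁=0.006, ω₁=-0.340, θ₂=-0.037, ω₂=-0.037
apply F[1]=+20.000 → step 2: x=0.010, v=0.521, θ₁=-0.005, ω₁=-0.684, θ₂=-0.038, ω₂=-0.068
apply F[2]=+7.989 → step 3: x=0.022, v=0.628, θ₁=-0.020, ω₁=-0.826, θ₂=-0.040, ω₂=-0.089
apply F[3]=-2.275 → step 4: x=0.034, v=0.603, θ₁=-0.036, ω₁=-0.799, θ₂=-0.042, ω₂=-0.099
apply F[4]=-7.680 → step 5: x=0.045, v=0.510, θ₁=-0.051, ω₁=-0.686, θ₂=-0.044, ω₂=-0.098
apply F[5]=-10.148 → step 6: x=0.054, v=0.387, θ₁=-0.063, ω₁=-0.539, θ₂=-0.046, ω₂=-0.088
apply F[6]=-10.952 → step 7: x=0.061, v=0.256, θ₁=-0.072, ω₁=-0.385, θ₂=-0.047, ω₂=-0.071
apply F[7]=-10.830 → step 8: x=0.065, v=0.128, θ₁=-0.078, ω₁=-0.237, θ₂=-0.049, ω₂=-0.047
apply F[8]=-10.183 → step 9: x=0.066, v=0.009, θ₁=-0.082, ω₁=-0.104, θ₂=-0.049, ω₂=-0.021
apply F[9]=-9.233 → step 10: x=0.065, v=-0.097, θ₁=-0.083, ω₁=0.011, θ₂=-0.049, ω₂=0.007
apply F[10]=-8.117 → step 11: x=0.062, v=-0.188, θ₁=-0.082, ω₁=0.108, θ₂=-0.049, ω₂=0.035
apply F[11]=-6.933 → step 12: x=0.058, v=-0.265, θ₁=-0.079, ω₁=0.185, θ₂=-0.048, ω₂=0.061
apply F[12]=-5.756 → step 13: x=0.052, v=-0.326, θ₁=-0.074, ω₁=0.244, θ₂=-0.047, ω₂=0.086
apply F[13]=-4.642 → step 14: x=0.045, v=-0.374, θ₁=-0.069, ω₁=0.286, θ₂=-0.045, ω₂=0.107
apply F[14]=-3.628 → step 15: x=0.037, v=-0.410, θ₁=-0.063, ω₁=0.314, θ₂=-0.042, ω₂=0.126
apply F[15]=-2.735 → step 16: x=0.028, v=-0.436, θ₁=-0.057, ω₁=0.330, θ₂=-0.040, ω₂=0.141
apply F[16]=-1.966 → step 17: x=0.020, v=-0.452, θ₁=-0.050, ω₁=0.337, θ₂=-0.037, ω₂=0.153
apply F[17]=-1.316 → step 18: x=0.010, v=-0.461, θ₁=-0.043, ω₁=0.336, θ₂=-0.033, ω₂=0.163
apply F[18]=-0.772 → step 19: x=0.001, v=-0.465, θ₁=-0.037, ω₁=0.329, θ₂=-0.030, ω₂=0.169
apply F[19]=-0.321 → step 20: x=-0.008, v=-0.463, θ₁=-0.030, ω₁=0.317, θ₂=-0.027, ω₂=0.173
apply F[20]=+0.053 → step 21: x=-0.017, v=-0.458, θ₁=-0.024, ω₁=0.303, θ₂=-0.023, ω₂=0.175
apply F[21]=+0.361 → step 22: x=-0.026, v=-0.450, θ₁=-0.018, ω₁=0.286, θ₂=-0.020, ω₂=0.175
apply F[22]=+0.615 → step 23: x=-0.035, v=-0.439, θ₁=-0.013, ω₁=0.268, θ₂=-0.016, ω₂=0.172
Max |angle| over trajectory = 0.083 rad; bound = 0.189 → within bound.

Answer: yes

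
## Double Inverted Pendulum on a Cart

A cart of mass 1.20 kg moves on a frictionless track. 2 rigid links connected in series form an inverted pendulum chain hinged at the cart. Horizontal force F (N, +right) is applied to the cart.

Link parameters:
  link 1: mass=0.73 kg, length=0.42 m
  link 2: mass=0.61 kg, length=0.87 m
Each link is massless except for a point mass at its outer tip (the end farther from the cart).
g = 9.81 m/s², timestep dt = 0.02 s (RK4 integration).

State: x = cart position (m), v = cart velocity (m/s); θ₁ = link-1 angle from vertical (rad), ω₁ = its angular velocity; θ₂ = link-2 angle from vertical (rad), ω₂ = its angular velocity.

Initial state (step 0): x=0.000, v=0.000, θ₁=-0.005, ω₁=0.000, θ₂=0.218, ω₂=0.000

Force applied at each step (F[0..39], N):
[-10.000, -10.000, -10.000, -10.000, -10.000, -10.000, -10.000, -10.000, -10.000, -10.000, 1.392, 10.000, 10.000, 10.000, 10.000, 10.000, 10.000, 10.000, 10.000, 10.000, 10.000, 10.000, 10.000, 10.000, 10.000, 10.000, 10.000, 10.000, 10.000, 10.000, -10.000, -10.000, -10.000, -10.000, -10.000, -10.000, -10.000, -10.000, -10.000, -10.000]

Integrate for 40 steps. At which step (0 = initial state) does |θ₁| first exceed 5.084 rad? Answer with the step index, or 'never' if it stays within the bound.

Answer: never

Derivation:
apply F[0]=-10.000 → step 1: x=-0.002, v=-0.166, θ₁=-0.002, ω₁=0.312, θ₂=0.219, ω₂=0.088
apply F[1]=-10.000 → step 2: x=-0.007, v=-0.333, θ₁=0.008, ω₁=0.633, θ₂=0.221, ω₂=0.173
apply F[2]=-10.000 → step 3: x=-0.015, v=-0.503, θ₁=0.024, ω₁=0.971, θ₂=0.226, ω₂=0.252
apply F[3]=-10.000 → step 4: x=-0.027, v=-0.676, θ₁=0.047, ω₁=1.335, θ₂=0.232, ω₂=0.322
apply F[4]=-10.000 → step 5: x=-0.042, v=-0.854, θ₁=0.077, ω₁=1.731, θ₂=0.239, ω₂=0.381
apply F[5]=-10.000 → step 6: x=-0.061, v=-1.035, θ₁=0.116, ω₁=2.166, θ₂=0.247, ω₂=0.425
apply F[6]=-10.000 → step 7: x=-0.083, v=-1.220, θ₁=0.164, ω₁=2.641, θ₂=0.255, ω₂=0.453
apply F[7]=-10.000 → step 8: x=-0.110, v=-1.405, θ₁=0.222, ω₁=3.150, θ₂=0.265, ω₂=0.465
apply F[8]=-10.000 → step 9: x=-0.140, v=-1.584, θ₁=0.290, ω₁=3.679, θ₂=0.274, ω₂=0.467
apply F[9]=-10.000 → step 10: x=-0.173, v=-1.750, θ₁=0.369, ω₁=4.203, θ₂=0.283, ω₂=0.467
apply F[10]=+1.392 → step 11: x=-0.208, v=-1.739, θ₁=0.455, ω₁=4.373, θ₂=0.293, ω₂=0.460
apply F[11]=+10.000 → step 12: x=-0.241, v=-1.610, θ₁=0.542, ω₁=4.353, θ₂=0.302, ω₂=0.431
apply F[12]=+10.000 → step 13: x=-0.272, v=-1.484, θ₁=0.629, ω₁=4.396, θ₂=0.310, ω₂=0.392
apply F[13]=+10.000 → step 14: x=-0.301, v=-1.359, θ₁=0.718, ω₁=4.491, θ₂=0.317, ω₂=0.348
apply F[14]=+10.000 → step 15: x=-0.327, v=-1.229, θ₁=0.809, ω₁=4.628, θ₂=0.324, ω₂=0.304
apply F[15]=+10.000 → step 16: x=-0.350, v=-1.093, θ₁=0.903, ω₁=4.800, θ₂=0.329, ω₂=0.266
apply F[16]=+10.000 → step 17: x=-0.370, v=-0.948, θ₁=1.001, ω₁=5.001, θ₂=0.334, ω₂=0.237
apply F[17]=+10.000 → step 18: x=-0.388, v=-0.791, θ₁=1.104, ω₁=5.231, θ₂=0.339, ω₂=0.223
apply F[18]=+10.000 → step 19: x=-0.402, v=-0.620, θ₁=1.211, ω₁=5.490, θ₂=0.343, ω₂=0.230
apply F[19]=+10.000 → step 20: x=-0.412, v=-0.433, θ₁=1.324, ω₁=5.783, θ₂=0.348, ω₂=0.262
apply F[20]=+10.000 → step 21: x=-0.419, v=-0.227, θ₁=1.442, ω₁=6.118, θ₂=0.354, ω₂=0.328
apply F[21]=+10.000 → step 22: x=-0.421, v=0.002, θ₁=1.569, ω₁=6.505, θ₂=0.362, ω₂=0.435
apply F[22]=+10.000 → step 23: x=-0.419, v=0.256, θ₁=1.703, ω₁=6.962, θ₂=0.372, ω₂=0.594
apply F[23]=+10.000 → step 24: x=-0.411, v=0.543, θ₁=1.848, ω₁=7.512, θ₂=0.386, ω₂=0.822
apply F[24]=+10.000 → step 25: x=-0.397, v=0.869, θ₁=2.004, ω₁=8.190, θ₂=0.405, ω₂=1.143
apply F[25]=+10.000 → step 26: x=-0.376, v=1.244, θ₁=2.176, ω₁=9.048, θ₂=0.433, ω₂=1.595
apply F[26]=+10.000 → step 27: x=-0.347, v=1.677, θ₁=2.368, ω₁=10.156, θ₂=0.470, ω₂=2.236
apply F[27]=+10.000 → step 28: x=-0.308, v=2.171, θ₁=2.585, ω₁=11.594, θ₂=0.524, ω₂=3.162
apply F[28]=+10.000 → step 29: x=-0.260, v=2.687, θ₁=2.834, ω₁=13.365, θ₂=0.600, ω₂=4.500
apply F[29]=+10.000 → step 30: x=-0.202, v=3.059, θ₁=3.119, ω₁=15.065, θ₂=0.707, ω₂=6.279
apply F[30]=-10.000 → step 31: x=-0.143, v=2.709, θ₁=3.421, ω₁=14.861, θ₂=0.850, ω₂=7.960
apply F[31]=-10.000 → step 32: x=-0.095, v=2.119, θ₁=3.706, ω₁=13.538, θ₂=1.020, ω₂=8.944
apply F[32]=-10.000 → step 33: x=-0.058, v=1.598, θ₁=3.961, ω₁=12.015, θ₂=1.204, ω₂=9.382
apply F[33]=-10.000 → step 34: x=-0.030, v=1.238, θ₁=4.188, ω₁=10.669, θ₂=1.394, ω₂=9.548
apply F[34]=-10.000 → step 35: x=-0.008, v=1.022, θ₁=4.389, ω₁=9.483, θ₂=1.585, ω₂=9.582
apply F[35]=-10.000 → step 36: x=0.012, v=0.922, θ₁=4.568, ω₁=8.353, θ₂=1.777, ω₂=9.539
apply F[36]=-10.000 → step 37: x=0.030, v=0.911, θ₁=4.723, ω₁=7.181, θ₂=1.967, ω₂=9.433
apply F[37]=-10.000 → step 38: x=0.049, v=0.970, θ₁=4.854, ω₁=5.896, θ₂=2.154, ω₂=9.261
apply F[38]=-10.000 → step 39: x=0.069, v=1.077, θ₁=4.958, ω₁=4.459, θ₂=2.337, ω₂=9.018
apply F[39]=-10.000 → step 40: x=0.092, v=1.204, θ₁=5.031, ω₁=2.878, θ₂=2.514, ω₂=8.706
max |θ₁| = 5.031 ≤ 5.084 over all 41 states.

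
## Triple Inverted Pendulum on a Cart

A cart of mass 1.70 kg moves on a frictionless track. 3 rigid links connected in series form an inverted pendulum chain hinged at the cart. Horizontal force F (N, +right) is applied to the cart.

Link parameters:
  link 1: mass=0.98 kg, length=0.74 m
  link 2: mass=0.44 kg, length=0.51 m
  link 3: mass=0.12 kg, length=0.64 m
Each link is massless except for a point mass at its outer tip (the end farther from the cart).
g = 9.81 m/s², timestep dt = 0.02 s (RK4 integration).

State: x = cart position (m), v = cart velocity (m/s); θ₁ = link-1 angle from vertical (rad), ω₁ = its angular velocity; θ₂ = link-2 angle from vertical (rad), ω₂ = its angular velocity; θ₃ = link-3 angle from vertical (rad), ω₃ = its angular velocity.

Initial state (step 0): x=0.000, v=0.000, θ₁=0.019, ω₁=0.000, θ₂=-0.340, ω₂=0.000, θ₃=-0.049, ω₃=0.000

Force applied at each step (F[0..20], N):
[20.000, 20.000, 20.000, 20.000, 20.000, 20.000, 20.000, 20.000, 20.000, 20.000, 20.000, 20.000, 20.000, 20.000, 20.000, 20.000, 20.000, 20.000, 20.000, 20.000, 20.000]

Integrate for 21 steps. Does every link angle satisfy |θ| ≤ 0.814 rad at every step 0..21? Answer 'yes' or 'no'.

Answer: no

Derivation:
apply F[0]=+20.000 → step 1: x=0.002, v=0.232, θ₁=0.016, ω₁=-0.263, θ₂=-0.342, ω₂=-0.226, θ₃=-0.048, ω₃=0.098
apply F[1]=+20.000 → step 2: x=0.009, v=0.465, θ₁=0.008, ω₁=-0.529, θ₂=-0.349, ω₂=-0.448, θ₃=-0.045, ω₃=0.196
apply F[2]=+20.000 → step 3: x=0.021, v=0.700, θ₁=-0.005, ω₁=-0.803, θ₂=-0.360, ω₂=-0.661, θ₃=-0.040, ω₃=0.293
apply F[3]=+20.000 → step 4: x=0.037, v=0.938, θ₁=-0.024, ω₁=-1.088, θ₂=-0.375, ω₂=-0.861, θ₃=-0.033, ω₃=0.388
apply F[4]=+20.000 → step 5: x=0.058, v=1.178, θ₁=-0.048, ω₁=-1.386, θ₂=-0.394, ω₂=-1.042, θ₃=-0.025, ω₃=0.480
apply F[5]=+20.000 → step 6: x=0.084, v=1.420, θ₁=-0.079, ω₁=-1.702, θ₂=-0.417, ω₂=-1.197, θ₃=-0.014, ω₃=0.563
apply F[6]=+20.000 → step 7: x=0.115, v=1.665, θ₁=-0.117, ω₁=-2.034, θ₂=-0.442, ω₂=-1.320, θ₃=-0.002, ω₃=0.634
apply F[7]=+20.000 → step 8: x=0.151, v=1.910, θ₁=-0.161, ω₁=-2.384, θ₂=-0.469, ω₂=-1.405, θ₃=0.011, ω₃=0.684
apply F[8]=+20.000 → step 9: x=0.192, v=2.152, θ₁=-0.212, ω₁=-2.749, θ₂=-0.498, ω₂=-1.445, θ₃=0.025, ω₃=0.706
apply F[9]=+20.000 → step 10: x=0.237, v=2.387, θ₁=-0.271, ω₁=-3.124, θ₂=-0.527, ω₂=-1.440, θ₃=0.039, ω₃=0.691
apply F[10]=+20.000 → step 11: x=0.287, v=2.609, θ₁=-0.337, ω₁=-3.500, θ₂=-0.555, ω₂=-1.392, θ₃=0.052, ω₃=0.630
apply F[11]=+20.000 → step 12: x=0.341, v=2.813, θ₁=-0.411, ω₁=-3.868, θ₂=-0.582, ω₂=-1.310, θ₃=0.064, ω₃=0.514
apply F[12]=+20.000 → step 13: x=0.399, v=2.992, θ₁=-0.492, ω₁=-4.217, θ₂=-0.608, ω₂=-1.210, θ₃=0.072, ω₃=0.340
apply F[13]=+20.000 → step 14: x=0.461, v=3.140, θ₁=-0.579, ω₁=-4.536, θ₂=-0.631, ω₂=-1.114, θ₃=0.077, ω₃=0.107
apply F[14]=+20.000 → step 15: x=0.525, v=3.255, θ₁=-0.673, ω₁=-4.820, θ₂=-0.652, ω₂=-1.045, θ₃=0.076, ω₃=-0.178
apply F[15]=+20.000 → step 16: x=0.591, v=3.335, θ₁=-0.772, ω₁=-5.065, θ₂=-0.673, ω₂=-1.027, θ₃=0.070, ω₃=-0.508
apply F[16]=+20.000 → step 17: x=0.658, v=3.381, θ₁=-0.875, ω₁=-5.272, θ₂=-0.694, ω₂=-1.076, θ₃=0.056, ω₃=-0.871
apply F[17]=+20.000 → step 18: x=0.726, v=3.396, θ₁=-0.982, ω₁=-5.448, θ₂=-0.717, ω₂=-1.205, θ₃=0.035, ω₃=-1.255
apply F[18]=+20.000 → step 19: x=0.794, v=3.382, θ₁=-1.093, ω₁=-5.599, θ₂=-0.743, ω₂=-1.416, θ₃=0.006, ω₃=-1.653
apply F[19]=+20.000 → step 20: x=0.861, v=3.345, θ₁=-1.206, ω₁=-5.731, θ₂=-0.774, ω₂=-1.712, θ₃=-0.032, ω₃=-2.060
apply F[20]=+20.000 → step 21: x=0.927, v=3.284, θ₁=-1.322, ω₁=-5.851, θ₂=-0.812, ω₂=-2.091, θ₃=-0.077, ω₃=-2.475
Max |angle| over trajectory = 1.322 rad; bound = 0.814 → exceeded.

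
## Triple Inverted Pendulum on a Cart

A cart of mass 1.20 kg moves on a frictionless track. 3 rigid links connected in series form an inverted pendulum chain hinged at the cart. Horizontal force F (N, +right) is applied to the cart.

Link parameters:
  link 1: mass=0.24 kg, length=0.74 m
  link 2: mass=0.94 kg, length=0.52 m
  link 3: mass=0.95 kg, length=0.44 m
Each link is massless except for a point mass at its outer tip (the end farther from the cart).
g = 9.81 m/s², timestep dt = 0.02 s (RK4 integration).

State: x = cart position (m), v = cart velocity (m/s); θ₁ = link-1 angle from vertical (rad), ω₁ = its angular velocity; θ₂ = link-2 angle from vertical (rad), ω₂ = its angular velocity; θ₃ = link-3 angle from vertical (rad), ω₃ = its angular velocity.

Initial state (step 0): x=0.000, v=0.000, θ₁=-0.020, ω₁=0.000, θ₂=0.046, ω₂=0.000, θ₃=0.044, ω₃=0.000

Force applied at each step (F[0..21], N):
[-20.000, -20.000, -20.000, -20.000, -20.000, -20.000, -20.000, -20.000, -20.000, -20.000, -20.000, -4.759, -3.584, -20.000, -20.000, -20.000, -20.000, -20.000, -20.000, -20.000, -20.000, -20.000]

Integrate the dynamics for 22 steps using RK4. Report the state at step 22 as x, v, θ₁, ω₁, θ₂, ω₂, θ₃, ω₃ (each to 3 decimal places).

Answer: x=-1.283, v=-4.189, θ₁=1.148, ω₁=2.459, θ₂=1.184, ω₂=6.246, θ₃=0.363, ω₃=4.799

Derivation:
apply F[0]=-20.000 → step 1: x=-0.003, v=-0.327, θ₁=-0.017, ω₁=0.300, θ₂=0.048, ω₂=0.220, θ₃=0.044, ω₃=-0.002
apply F[1]=-20.000 → step 2: x=-0.013, v=-0.656, θ₁=-0.008, ω₁=0.612, θ₂=0.055, ω₂=0.430, θ₃=0.044, ω₃=-0.009
apply F[2]=-20.000 → step 3: x=-0.030, v=-0.989, θ₁=0.008, ω₁=0.947, θ₂=0.065, ω₂=0.621, θ₃=0.044, ω₃=-0.022
apply F[3]=-20.000 → step 4: x=-0.053, v=-1.327, θ₁=0.030, ω₁=1.317, θ₂=0.079, ω₂=0.779, θ₃=0.043, ω₃=-0.043
apply F[4]=-20.000 → step 5: x=-0.083, v=-1.671, θ₁=0.061, ω₁=1.730, θ₂=0.096, ω₂=0.892, θ₃=0.042, ω₃=-0.071
apply F[5]=-20.000 → step 6: x=-0.120, v=-2.019, θ₁=0.100, ω₁=2.191, θ₂=0.115, ω₂=0.951, θ₃=0.040, ω₃=-0.100
apply F[6]=-20.000 → step 7: x=-0.163, v=-2.364, θ₁=0.148, ω₁=2.684, θ₂=0.134, ω₂=0.963, θ₃=0.038, ω₃=-0.121
apply F[7]=-20.000 → step 8: x=-0.214, v=-2.696, θ₁=0.207, ω₁=3.170, θ₂=0.153, ω₂=0.966, θ₃=0.035, ω₃=-0.119
apply F[8]=-20.000 → step 9: x=-0.271, v=-3.005, θ₁=0.275, ω₁=3.588, θ₂=0.173, ω₂=1.031, θ₃=0.033, ω₃=-0.084
apply F[9]=-20.000 → step 10: x=-0.334, v=-3.282, θ₁=0.350, ω₁=3.885, θ₂=0.195, ω₂=1.226, θ₃=0.032, ω₃=-0.014
apply F[10]=-20.000 → step 11: x=-0.402, v=-3.529, θ₁=0.429, ω₁=4.051, θ₂=0.223, ω₂=1.576, θ₃=0.033, ω₃=0.089
apply F[11]=-4.759 → step 12: x=-0.473, v=-3.552, θ₁=0.510, ω₁=4.023, θ₂=0.257, ω₂=1.824, θ₃=0.035, ω₃=0.156
apply F[12]=-3.584 → step 13: x=-0.544, v=-3.552, θ₁=0.590, ω₁=3.973, θ₂=0.296, ω₂=2.089, θ₃=0.039, ω₃=0.226
apply F[13]=-20.000 → step 14: x=-0.617, v=-3.747, θ₁=0.669, ω₁=3.914, θ₂=0.344, ω₂=2.712, θ₃=0.045, ω₃=0.391
apply F[14]=-20.000 → step 15: x=-0.694, v=-3.922, θ₁=0.746, ω₁=3.779, θ₂=0.405, ω₂=3.401, θ₃=0.055, ω₃=0.594
apply F[15]=-20.000 → step 16: x=-0.774, v=-4.072, θ₁=0.820, ω₁=3.568, θ₂=0.480, ω₂=4.133, θ₃=0.069, ω₃=0.851
apply F[16]=-20.000 → step 17: x=-0.857, v=-4.193, θ₁=0.888, ω₁=3.285, θ₂=0.570, ω₂=4.879, θ₃=0.090, ω₃=1.188
apply F[17]=-20.000 → step 18: x=-0.941, v=-4.276, θ₁=0.951, ω₁=2.947, θ₂=0.675, ω₂=5.595, θ₃=0.118, ω₃=1.636
apply F[18]=-20.000 → step 19: x=-1.027, v=-4.312, θ₁=1.006, ω₁=2.602, θ₂=0.794, ω₂=6.205, θ₃=0.156, ω₃=2.227
apply F[19]=-20.000 → step 20: x=-1.113, v=-4.299, θ₁=1.055, ω₁=2.337, θ₂=0.922, ω₂=6.589, θ₃=0.208, ω₃=2.980
apply F[20]=-20.000 → step 21: x=-1.199, v=-4.249, θ₁=1.101, ω₁=2.268, θ₂=1.055, ω₂=6.619, θ₃=0.276, ω₃=3.864
apply F[21]=-20.000 → step 22: x=-1.283, v=-4.189, θ₁=1.148, ω₁=2.459, θ₂=1.184, ω₂=6.246, θ₃=0.363, ω₃=4.799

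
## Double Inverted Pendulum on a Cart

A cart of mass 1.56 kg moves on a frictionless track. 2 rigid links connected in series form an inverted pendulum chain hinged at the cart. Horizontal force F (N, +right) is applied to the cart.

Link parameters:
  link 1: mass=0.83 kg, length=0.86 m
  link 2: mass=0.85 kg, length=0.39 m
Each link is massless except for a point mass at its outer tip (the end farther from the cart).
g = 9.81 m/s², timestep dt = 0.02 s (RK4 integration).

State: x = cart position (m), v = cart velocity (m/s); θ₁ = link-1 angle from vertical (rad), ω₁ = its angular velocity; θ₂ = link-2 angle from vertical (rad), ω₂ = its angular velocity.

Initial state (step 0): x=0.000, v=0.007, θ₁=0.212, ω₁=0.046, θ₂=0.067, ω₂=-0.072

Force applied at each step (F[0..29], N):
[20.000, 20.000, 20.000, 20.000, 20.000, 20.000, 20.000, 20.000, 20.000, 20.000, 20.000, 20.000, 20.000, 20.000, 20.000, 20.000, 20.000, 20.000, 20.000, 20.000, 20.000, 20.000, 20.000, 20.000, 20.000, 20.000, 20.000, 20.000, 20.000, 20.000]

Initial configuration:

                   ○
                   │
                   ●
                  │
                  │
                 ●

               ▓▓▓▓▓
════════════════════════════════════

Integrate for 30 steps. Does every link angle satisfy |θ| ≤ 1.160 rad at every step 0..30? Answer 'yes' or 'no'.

Answer: no

Derivation:
apply F[0]=+20.000 → step 1: x=0.002, v=0.211, θ₁=0.211, ω₁=-0.099, θ₂=0.064, ω₂=-0.246
apply F[1]=+20.000 → step 2: x=0.008, v=0.416, θ₁=0.208, ω₁=-0.245, θ₂=0.057, ω₂=-0.422
apply F[2]=+20.000 → step 3: x=0.019, v=0.623, θ₁=0.202, ω₁=-0.393, θ₂=0.047, ω₂=-0.601
apply F[3]=+20.000 → step 4: x=0.033, v=0.833, θ₁=0.192, ω₁=-0.547, θ₂=0.033, ω₂=-0.781
apply F[4]=+20.000 → step 5: x=0.052, v=1.046, θ₁=0.180, ω₁=-0.708, θ₂=0.016, ω₂=-0.962
apply F[5]=+20.000 → step 6: x=0.075, v=1.264, θ₁=0.164, ω₁=-0.878, θ₂=-0.005, ω₂=-1.142
apply F[6]=+20.000 → step 7: x=0.103, v=1.487, θ₁=0.145, ω₁=-1.061, θ₂=-0.030, ω₂=-1.320
apply F[7]=+20.000 → step 8: x=0.135, v=1.716, θ₁=0.121, ω₁=-1.258, θ₂=-0.058, ω₂=-1.491
apply F[8]=+20.000 → step 9: x=0.171, v=1.953, θ₁=0.094, ω₁=-1.472, θ₂=-0.090, ω₂=-1.654
apply F[9]=+20.000 → step 10: x=0.213, v=2.196, θ₁=0.062, ω₁=-1.705, θ₂=-0.124, ω₂=-1.801
apply F[10]=+20.000 → step 11: x=0.259, v=2.446, θ₁=0.026, ω₁=-1.960, θ₂=-0.161, ω₂=-1.928
apply F[11]=+20.000 → step 12: x=0.311, v=2.702, θ₁=-0.016, ω₁=-2.237, θ₂=-0.201, ω₂=-2.027
apply F[12]=+20.000 → step 13: x=0.367, v=2.961, θ₁=-0.064, ω₁=-2.536, θ₂=-0.242, ω₂=-2.092
apply F[13]=+20.000 → step 14: x=0.429, v=3.220, θ₁=-0.118, ω₁=-2.854, θ₂=-0.284, ω₂=-2.118
apply F[14]=+20.000 → step 15: x=0.496, v=3.473, θ₁=-0.178, ω₁=-3.185, θ₂=-0.327, ω₂=-2.104
apply F[15]=+20.000 → step 16: x=0.568, v=3.714, θ₁=-0.245, ω₁=-3.520, θ₂=-0.368, ω₂=-2.057
apply F[16]=+20.000 → step 17: x=0.645, v=3.934, θ₁=-0.319, ω₁=-3.847, θ₂=-0.409, ω₂=-1.991
apply F[17]=+20.000 → step 18: x=0.725, v=4.125, θ₁=-0.399, ω₁=-4.150, θ₂=-0.448, ω₂=-1.929
apply F[18]=+20.000 → step 19: x=0.809, v=4.280, θ₁=-0.485, ω₁=-4.418, θ₂=-0.486, ω₂=-1.900
apply F[19]=+20.000 → step 20: x=0.896, v=4.397, θ₁=-0.575, ω₁=-4.642, θ₂=-0.524, ω₂=-1.933
apply F[20]=+20.000 → step 21: x=0.985, v=4.474, θ₁=-0.670, ω₁=-4.820, θ₂=-0.564, ω₂=-2.049
apply F[21]=+20.000 → step 22: x=1.075, v=4.516, θ₁=-0.768, ω₁=-4.956, θ₂=-0.607, ω₂=-2.259
apply F[22]=+20.000 → step 23: x=1.165, v=4.524, θ₁=-0.868, ω₁=-5.056, θ₂=-0.655, ω₂=-2.563
apply F[23]=+20.000 → step 24: x=1.256, v=4.505, θ₁=-0.970, ω₁=-5.128, θ₂=-0.710, ω₂=-2.956
apply F[24]=+20.000 → step 25: x=1.345, v=4.460, θ₁=-1.073, ω₁=-5.178, θ₂=-0.774, ω₂=-3.428
apply F[25]=+20.000 → step 26: x=1.434, v=4.390, θ₁=-1.177, ω₁=-5.213, θ₂=-0.848, ω₂=-3.967
apply F[26]=+20.000 → step 27: x=1.521, v=4.297, θ₁=-1.281, ω₁=-5.235, θ₂=-0.933, ω₂=-4.563
apply F[27]=+20.000 → step 28: x=1.606, v=4.180, θ₁=-1.386, ω₁=-5.249, θ₂=-1.031, ω₂=-5.204
apply F[28]=+20.000 → step 29: x=1.688, v=4.036, θ₁=-1.491, ω₁=-5.259, θ₂=-1.141, ω₂=-5.878
apply F[29]=+20.000 → step 30: x=1.767, v=3.864, θ₁=-1.597, ω₁=-5.273, θ₂=-1.266, ω₂=-6.570
Max |angle| over trajectory = 1.597 rad; bound = 1.160 → exceeded.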